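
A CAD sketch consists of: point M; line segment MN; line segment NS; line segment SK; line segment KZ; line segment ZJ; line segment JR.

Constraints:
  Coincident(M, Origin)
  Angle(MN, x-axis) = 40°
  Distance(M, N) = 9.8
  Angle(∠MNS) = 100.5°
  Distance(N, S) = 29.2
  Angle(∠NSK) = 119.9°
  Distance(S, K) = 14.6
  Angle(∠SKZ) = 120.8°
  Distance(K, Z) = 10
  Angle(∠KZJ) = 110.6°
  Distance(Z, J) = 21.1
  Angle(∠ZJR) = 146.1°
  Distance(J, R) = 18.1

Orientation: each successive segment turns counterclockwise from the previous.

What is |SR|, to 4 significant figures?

32.35

∠KZJ = 110.6° gives ZJ at -51.80° from the x-axis; with |ZJ| = 21.1, J = (-13.60, 6.680). ∠ZJR = 146.1° gives JR at -17.90° from the x-axis; with |JR| = 18.1, R = (3.621, 1.117). Then |SR| = |R − S| = 32.35.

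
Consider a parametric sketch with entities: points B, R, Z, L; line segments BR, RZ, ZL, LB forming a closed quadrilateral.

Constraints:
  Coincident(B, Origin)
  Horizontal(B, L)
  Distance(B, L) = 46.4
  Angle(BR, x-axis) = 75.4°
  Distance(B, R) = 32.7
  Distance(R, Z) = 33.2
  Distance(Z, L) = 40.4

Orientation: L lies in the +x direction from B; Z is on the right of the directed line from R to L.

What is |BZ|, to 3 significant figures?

6.21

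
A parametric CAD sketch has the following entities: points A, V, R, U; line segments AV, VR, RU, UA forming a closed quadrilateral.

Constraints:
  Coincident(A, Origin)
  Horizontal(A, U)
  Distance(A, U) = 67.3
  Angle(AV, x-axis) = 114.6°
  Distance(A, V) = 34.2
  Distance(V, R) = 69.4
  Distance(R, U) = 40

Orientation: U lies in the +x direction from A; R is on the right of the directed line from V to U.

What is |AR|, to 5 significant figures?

38.338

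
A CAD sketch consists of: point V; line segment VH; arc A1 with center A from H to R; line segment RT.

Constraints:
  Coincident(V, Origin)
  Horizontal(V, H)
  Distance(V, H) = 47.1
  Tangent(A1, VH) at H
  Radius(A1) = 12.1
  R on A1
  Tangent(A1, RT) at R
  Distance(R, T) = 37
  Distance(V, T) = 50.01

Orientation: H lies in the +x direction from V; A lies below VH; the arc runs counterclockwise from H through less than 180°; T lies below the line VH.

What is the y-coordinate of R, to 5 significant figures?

-8.4288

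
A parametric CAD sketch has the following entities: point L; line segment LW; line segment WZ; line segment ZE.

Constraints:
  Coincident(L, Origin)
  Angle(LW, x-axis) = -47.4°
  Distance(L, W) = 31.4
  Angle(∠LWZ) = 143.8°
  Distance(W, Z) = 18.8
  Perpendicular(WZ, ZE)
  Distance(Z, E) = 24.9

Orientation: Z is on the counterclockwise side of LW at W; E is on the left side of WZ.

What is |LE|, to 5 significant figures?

44.594

∠LWZ = 143.8°, so WZ runs at -47.4° + (180° − 143.8°) = -11.200° from the x-axis; with |WZ| = 18.8, Z = W + 18.8·(cos -11.200°, sin -11.200°) = (39.696, -26.765). WZ ⟂ ZE; with |ZE| = 24.9 on the left of WZ, E = Z + 24.9·(0.19423, 0.98096) = (44.532, -2.3393). Then |LE| = |E − L| = 44.594.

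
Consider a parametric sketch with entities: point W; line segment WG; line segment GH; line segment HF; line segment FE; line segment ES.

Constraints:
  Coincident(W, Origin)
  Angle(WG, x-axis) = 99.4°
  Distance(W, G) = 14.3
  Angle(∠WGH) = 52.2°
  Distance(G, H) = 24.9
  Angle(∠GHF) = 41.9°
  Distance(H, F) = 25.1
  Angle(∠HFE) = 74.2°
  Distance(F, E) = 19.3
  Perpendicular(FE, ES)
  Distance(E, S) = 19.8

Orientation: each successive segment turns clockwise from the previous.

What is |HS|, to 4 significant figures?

13.20

∠HFE = 74.2° gives FE at 87.70° from the x-axis; with |FE| = 19.3, E = (-4.064, 15.69). The perpendicularity gives ES at right angles to FE, so ES runs at -2.300°; with |ES| = 19.8, S = (15.72, 14.90). Then |HS| = |S − H| = 13.20.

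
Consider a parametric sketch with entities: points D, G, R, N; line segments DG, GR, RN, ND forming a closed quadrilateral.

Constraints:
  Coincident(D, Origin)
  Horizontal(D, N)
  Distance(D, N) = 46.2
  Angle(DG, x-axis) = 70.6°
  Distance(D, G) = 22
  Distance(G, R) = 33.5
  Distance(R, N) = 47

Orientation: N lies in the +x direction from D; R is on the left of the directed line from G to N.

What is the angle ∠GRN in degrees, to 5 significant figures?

63.846°

Checks: |GR| = 33.50 ✓; |RN| = 47.00 ✓.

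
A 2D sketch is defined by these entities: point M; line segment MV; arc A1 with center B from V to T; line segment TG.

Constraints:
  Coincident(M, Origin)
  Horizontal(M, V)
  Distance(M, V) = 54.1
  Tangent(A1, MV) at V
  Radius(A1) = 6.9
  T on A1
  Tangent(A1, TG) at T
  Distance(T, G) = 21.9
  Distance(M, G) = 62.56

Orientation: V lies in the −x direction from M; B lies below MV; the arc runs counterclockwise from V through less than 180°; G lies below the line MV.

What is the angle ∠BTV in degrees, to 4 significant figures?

37.36°

M is at the origin; M and V share the same y with |MV| = 54.1 and V on the −x side, so V = (-54.10, 0.000). A1 meets MV tangentially, so BV is at right angles to MV, so B = V + (0, -6.9) = (-54.10, -6.900). Since BT ⟂ TG (tangency), |BG| = √(6.9² + 21.9²) = 22.96 regardless of where T sits on A1. So G lies on both circle(M, 62.56) and circle(B, 22.96); the below-MV intersection is G = (-54.98, -29.84). T is the foot of the tangent from G: T = (-60.76, -8.719).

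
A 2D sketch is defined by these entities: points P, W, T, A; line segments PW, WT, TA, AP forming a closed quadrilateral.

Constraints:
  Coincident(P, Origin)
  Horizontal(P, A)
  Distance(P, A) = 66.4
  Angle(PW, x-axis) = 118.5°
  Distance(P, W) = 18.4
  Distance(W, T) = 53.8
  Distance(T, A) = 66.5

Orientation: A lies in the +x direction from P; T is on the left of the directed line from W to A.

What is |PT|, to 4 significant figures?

61.83

P is at the origin; P and A share the same y with |PA| = 66.4 and A in +x, so A = (66.4, 0). PW runs at 118.5° with |PW| = 18.4, so W = (-8.780, 16.17). T is determined by |WT| = 53.8 and |TA| = 66.5 together: it lies at the intersection of circle(W, 53.8) and circle(A, 66.5). With |WA| = 76.90, the foot of the radical line on WA is 28.52 from W and the perpendicular offset is √(53.8² − 28.52²) = 45.62. Taking the left-of-WA solution: T = (28.69, 54.78).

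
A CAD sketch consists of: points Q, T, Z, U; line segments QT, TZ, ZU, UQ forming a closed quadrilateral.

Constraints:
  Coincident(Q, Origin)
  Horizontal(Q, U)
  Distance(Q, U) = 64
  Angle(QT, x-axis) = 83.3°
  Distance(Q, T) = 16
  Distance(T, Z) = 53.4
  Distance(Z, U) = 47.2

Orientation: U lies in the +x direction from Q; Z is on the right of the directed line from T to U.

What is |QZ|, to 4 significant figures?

41.56

Q is at the origin; QU is horizontal with |QU| = 64.0 and U in +x, so U = (64.0, 0). QT runs at 83.3° with |QT| = 16.0, so T = (1.867, 15.89). Z is determined by |TZ| = 53.4 and |ZU| = 47.2 together: it lies at the intersection of circle(T, 53.4) and circle(U, 47.2). With |TU| = 64.13, the foot of the radical line on TU is 36.93 from T and the perpendicular offset is √(53.4² − 36.93²) = 38.57. Taking the right-of-TU solution: Z = (28.09, -30.63).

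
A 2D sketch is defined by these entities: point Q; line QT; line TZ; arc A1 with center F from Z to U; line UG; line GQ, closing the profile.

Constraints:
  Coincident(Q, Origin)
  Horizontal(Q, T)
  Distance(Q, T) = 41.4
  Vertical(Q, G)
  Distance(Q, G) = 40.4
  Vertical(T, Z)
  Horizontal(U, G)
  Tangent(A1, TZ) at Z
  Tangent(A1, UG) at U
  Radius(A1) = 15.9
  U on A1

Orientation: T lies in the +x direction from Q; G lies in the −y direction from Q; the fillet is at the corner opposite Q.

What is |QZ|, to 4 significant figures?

48.11

Q is at the origin; Q and T share the same y with |QT| = 41.4 and T on the +x side, so T = (41.40, 0.000). QG is vertical with |QG| = 40.4 and G on the −y side, so G = (0.000, -40.40). The virtual corner opposite Q is at (41.40, -40.40). A1 meets TZ tangentially, so FZ is at right angles to TZ and A1 meets UG tangentially, so FU is at right angles to UG, with radius 15.9, so the center F sits 15.9 in from both sides at F = (25.50, -24.50). That places the tangent points at Z = (41.40, -24.50) on TZ and U = (25.50, -40.40) on UG. Then |QZ| = |Z − Q| = 48.11.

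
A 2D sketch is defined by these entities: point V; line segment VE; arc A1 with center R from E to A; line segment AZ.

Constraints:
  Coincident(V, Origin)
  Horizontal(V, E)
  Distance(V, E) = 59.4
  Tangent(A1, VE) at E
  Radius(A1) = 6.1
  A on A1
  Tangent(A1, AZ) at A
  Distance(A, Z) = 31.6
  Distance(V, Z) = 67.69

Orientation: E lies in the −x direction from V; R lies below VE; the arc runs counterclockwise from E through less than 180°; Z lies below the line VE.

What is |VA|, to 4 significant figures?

65.71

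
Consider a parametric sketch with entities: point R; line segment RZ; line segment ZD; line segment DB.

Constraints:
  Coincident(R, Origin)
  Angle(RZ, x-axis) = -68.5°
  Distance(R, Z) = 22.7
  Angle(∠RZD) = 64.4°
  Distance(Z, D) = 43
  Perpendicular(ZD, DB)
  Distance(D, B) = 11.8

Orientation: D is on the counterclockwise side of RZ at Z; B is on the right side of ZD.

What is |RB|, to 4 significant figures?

46.29

R is at the origin; RZ runs at -68.5° with length 22.7, so Z = 22.7·(cos -68.5°, sin -68.5°) = (8.320, -21.12). ∠RZD = 64.4°, so ZD runs at -68.5° + (180° − 64.4°) = 47.10° from the x-axis; with |ZD| = 43.0, D = Z + 43.0·(cos 47.10°, sin 47.10°) = (37.59, 10.38). ZD is perpendicular to DB; with |DB| = 11.8 on the right of ZD, B = D + 11.8·(0.7325, -0.6807) = (46.23, 2.346). Then |RB| = |B − R| = 46.29.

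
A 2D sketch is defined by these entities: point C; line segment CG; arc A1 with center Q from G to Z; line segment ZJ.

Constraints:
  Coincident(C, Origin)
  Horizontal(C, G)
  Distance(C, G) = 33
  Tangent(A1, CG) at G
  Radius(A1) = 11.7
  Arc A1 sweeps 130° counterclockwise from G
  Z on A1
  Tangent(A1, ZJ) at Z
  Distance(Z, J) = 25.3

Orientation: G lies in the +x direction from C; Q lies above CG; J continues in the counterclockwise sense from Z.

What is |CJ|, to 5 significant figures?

46.374

C is at the origin; CG is horizontal with |CG| = 33.0 and G on the +x side, so G = (33.000, 0.0000). A1 meets CG tangentially, so QG is at right angles to CG, so Q = G + (0, 11.7) = (33.000, 11.700). On A1, G sits at bearing -90° from Q; a 130° counterclockwise sweep puts Z at bearing 40°, so Z = Q + 11.7·(cos 40°, sin 40°) = (41.963, 19.221). Tangency of A1 to ZJ means the radius QZ is perpendicular to ZJ, so ZJ runs along (−sin 40°, cos 40°); with |ZJ| = 25.3, J = (25.700, 38.602). Then |CJ| = |J − C| = 46.374.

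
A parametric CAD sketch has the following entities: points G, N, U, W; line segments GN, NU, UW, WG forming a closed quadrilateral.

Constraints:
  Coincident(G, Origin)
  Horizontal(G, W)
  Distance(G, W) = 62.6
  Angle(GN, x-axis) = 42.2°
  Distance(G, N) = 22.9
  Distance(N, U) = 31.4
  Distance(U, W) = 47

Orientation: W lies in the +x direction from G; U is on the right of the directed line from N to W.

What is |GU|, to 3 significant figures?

24.4

Checks: |NU| = 31.40 ✓; |UW| = 47.00 ✓.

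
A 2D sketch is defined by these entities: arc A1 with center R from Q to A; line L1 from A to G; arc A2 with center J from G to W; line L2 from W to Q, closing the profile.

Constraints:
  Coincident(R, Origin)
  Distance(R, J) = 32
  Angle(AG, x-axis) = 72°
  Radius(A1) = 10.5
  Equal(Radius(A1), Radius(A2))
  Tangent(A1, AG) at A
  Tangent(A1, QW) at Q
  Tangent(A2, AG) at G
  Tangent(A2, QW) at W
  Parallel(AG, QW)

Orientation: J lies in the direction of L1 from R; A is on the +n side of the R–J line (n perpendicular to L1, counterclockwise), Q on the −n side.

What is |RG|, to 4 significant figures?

33.68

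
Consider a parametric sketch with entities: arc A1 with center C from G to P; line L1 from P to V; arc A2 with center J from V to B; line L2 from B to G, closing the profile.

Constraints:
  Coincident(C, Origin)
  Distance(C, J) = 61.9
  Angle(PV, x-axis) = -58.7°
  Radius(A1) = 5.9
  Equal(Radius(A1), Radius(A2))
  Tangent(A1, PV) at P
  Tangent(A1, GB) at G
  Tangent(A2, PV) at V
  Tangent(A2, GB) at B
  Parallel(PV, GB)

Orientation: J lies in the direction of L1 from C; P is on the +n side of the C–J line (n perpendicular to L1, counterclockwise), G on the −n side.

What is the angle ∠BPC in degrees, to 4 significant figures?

79.21°

The slot axis is L1's direction at -58.7°, so u = (cos -58.7°, sin -58.7°) = (0.5195, -0.8545) and n = (−sin -58.7°, cos -58.7°) = (0.8545, 0.5195). C is at the origin and J lies 61.9 along u from C, so J = 61.9·u = (32.16, -52.89). Tangency of A1 to both parallel lines with radius 5.9 puts P and G at C ± 5.9·n: P = (5.041, 3.065), G = (-5.041, -3.065). Equal radii place V and B the same way about J: V = J + 5.9·n = (37.20, -49.83), B = J − 5.9·n = (27.12, -55.96). Then cos ∠BPC = PB·PC / (|PB||PC|), giving 79.21°.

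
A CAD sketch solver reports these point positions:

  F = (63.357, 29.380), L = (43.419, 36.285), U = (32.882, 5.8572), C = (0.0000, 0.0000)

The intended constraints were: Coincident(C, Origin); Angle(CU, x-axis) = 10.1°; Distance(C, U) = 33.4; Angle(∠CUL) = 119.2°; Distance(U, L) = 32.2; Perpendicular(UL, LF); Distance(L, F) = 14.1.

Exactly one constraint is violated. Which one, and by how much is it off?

Distance(L, F) = 14.1 — off by 7.00.

C = (0.00, 0.00) ✓; CU at 10.10° ✓; |CU| = 33.40 ✓; ∠CUL = 119.2° ✓; |UL| = 32.20 ✓; ∠(UL, LF) = 90.00° ✓; |LF| = 21.10 ✗.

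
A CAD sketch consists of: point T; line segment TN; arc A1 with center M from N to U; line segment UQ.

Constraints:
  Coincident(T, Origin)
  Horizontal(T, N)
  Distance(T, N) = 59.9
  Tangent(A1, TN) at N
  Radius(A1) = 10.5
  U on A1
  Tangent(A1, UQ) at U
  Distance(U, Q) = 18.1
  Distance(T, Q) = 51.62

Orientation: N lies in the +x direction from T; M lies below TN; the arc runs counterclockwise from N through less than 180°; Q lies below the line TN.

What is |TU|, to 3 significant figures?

50.4

T is at the origin; TN is horizontal with |TN| = 59.9 and N on the +x side, so N = (59.9, 0.00). A1 meets TN tangentially, so MN is at right angles to TN, so M = N + (0, -10.5) = (59.9, -10.5). Since MU ⟂ UQ (tangency), |MQ| = √(10.5² + 18.1²) = 20.9 regardless of where U sits on A1. So Q lies on both circle(T, 51.62) and circle(M, 20.9); the below-TN intersection is Q = (45.0, -25.2). U is the foot of the tangent from Q: U = (49.8, -7.76).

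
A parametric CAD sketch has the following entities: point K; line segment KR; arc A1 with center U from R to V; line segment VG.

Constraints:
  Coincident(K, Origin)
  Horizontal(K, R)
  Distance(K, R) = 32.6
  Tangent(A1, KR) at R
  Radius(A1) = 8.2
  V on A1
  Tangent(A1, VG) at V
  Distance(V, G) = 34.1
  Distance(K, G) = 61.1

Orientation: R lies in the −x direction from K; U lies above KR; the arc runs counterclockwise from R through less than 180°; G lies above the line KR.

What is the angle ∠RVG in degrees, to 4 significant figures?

117.5°

K is at the origin; K and R share the same y with |KR| = 32.6 and R on the −x side, so R = (-32.60, 0.000). Tangency of A1 to KR means the radius UR is perpendicular to KR, so U = R + (0, 8.2) = (-32.60, 8.200). Since UV ⟂ VG (tangency), |UG| = √(8.2² + 34.1²) = 35.07 regardless of where V sits on A1. So G lies on both circle(K, 61.1) and circle(U, 35.07); the above-KR intersection is G = (-45.45, 40.83). V is the foot of the tangent from G: V = (-25.88, 12.91).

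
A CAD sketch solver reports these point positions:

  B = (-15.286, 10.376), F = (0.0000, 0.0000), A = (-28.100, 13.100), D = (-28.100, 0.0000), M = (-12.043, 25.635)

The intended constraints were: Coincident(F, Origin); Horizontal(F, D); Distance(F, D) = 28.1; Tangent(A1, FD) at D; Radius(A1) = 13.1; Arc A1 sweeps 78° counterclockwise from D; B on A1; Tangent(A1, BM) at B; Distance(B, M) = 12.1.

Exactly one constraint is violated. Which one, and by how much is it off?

Distance(B, M) = 12.1 — off by 3.50.

F = (0.00, 0.00) ✓; F.y = 0.00, D.y = 0.00 ✓; |FD| = 28.10 ✓; ∠(AD, DF) = 90.00° ✓; |AD| = 13.10 ✓; bearing(A→B) − bearing(A→D) = 78.00° ✓; |AB| = 13.10 ✓; ∠(AB, BM) = 90.00° ✓; |BM| = 15.60 ✗.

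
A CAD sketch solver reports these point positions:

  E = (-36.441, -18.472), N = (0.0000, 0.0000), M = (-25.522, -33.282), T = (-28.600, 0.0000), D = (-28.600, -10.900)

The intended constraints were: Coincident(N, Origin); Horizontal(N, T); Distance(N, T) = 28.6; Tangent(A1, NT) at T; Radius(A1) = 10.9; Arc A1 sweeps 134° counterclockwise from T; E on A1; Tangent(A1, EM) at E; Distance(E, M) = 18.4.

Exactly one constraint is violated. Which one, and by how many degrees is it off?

Tangent(A1, EM) at E — off by 7.60°.

N = (0.00, 0.00) ✓; N.y = 0.00, T.y = 0.00 ✓; |NT| = 28.60 ✓; ∠(DT, TN) = 90.00° ✓; |DT| = 10.90 ✓; bearing(D→E) − bearing(D→T) = 134.0° ✓; |DE| = 10.90 ✓; ∠(DE, EM) = 97.60° ✗; |EM| = 18.40 ✓.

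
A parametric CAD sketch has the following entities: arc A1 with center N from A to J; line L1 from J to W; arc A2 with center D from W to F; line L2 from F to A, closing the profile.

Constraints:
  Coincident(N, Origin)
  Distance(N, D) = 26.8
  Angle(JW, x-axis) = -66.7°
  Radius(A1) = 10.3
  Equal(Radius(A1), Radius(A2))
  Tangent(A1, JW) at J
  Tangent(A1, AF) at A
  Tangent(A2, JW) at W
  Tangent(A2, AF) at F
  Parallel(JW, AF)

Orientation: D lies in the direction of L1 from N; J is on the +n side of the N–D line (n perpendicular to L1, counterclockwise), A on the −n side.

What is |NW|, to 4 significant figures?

28.71

The slot axis is L1's direction at -66.7°, so u = (cos -66.7°, sin -66.7°) = (0.3955, -0.9184) and n = (−sin -66.7°, cos -66.7°) = (0.9184, 0.3955). N is at the origin and D lies 26.8 along u from N, so D = 26.8·u = (10.60, -24.61). Tangency of A1 to both parallel lines with radius 10.3 puts J and A at N ± 10.3·n: J = (9.460, 4.074), A = (-9.460, -4.074). Equal radii place W and F the same way about D: W = D + 10.3·n = (20.06, -20.54), F = D − 10.3·n = (1.141, -28.69). Then |NW| = |W − N| = 28.71.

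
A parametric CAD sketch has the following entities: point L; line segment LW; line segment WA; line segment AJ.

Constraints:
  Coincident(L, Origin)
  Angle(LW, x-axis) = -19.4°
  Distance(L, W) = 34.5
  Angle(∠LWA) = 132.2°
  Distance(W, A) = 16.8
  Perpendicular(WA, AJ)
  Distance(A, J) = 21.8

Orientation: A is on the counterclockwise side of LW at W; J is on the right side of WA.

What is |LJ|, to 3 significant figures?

62.0

L is at the origin; LW runs at -19.4° with length 34.5, so W = 34.5·(cos -19.4°, sin -19.4°) = (32.5, -11.5). ∠LWA = 132.2°, so WA runs at -19.4° + (180° − 132.2°) = 28.4° from the x-axis; with |WA| = 16.8, A = W + 16.8·(cos 28.4°, sin 28.4°) = (47.3, -3.47). WA ⟂ AJ; with |AJ| = 21.8 on the right of WA, J = A + 21.8·(0.476, -0.880) = (57.7, -22.6). Then |LJ| = |J − L| = 62.0.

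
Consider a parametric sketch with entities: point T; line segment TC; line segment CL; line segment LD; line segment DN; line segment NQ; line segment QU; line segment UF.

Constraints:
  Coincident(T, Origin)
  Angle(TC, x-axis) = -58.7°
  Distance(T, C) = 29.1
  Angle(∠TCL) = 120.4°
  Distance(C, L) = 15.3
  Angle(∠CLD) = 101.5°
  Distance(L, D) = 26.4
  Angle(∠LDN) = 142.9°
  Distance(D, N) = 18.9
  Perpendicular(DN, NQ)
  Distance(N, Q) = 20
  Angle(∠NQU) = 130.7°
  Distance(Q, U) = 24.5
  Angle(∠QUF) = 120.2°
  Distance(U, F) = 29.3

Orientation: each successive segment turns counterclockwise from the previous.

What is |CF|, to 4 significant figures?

13.34

T is at the origin; TC runs at -58.7° with length 29.1, so C = (15.12, -24.86). ∠TCL = 120.4° gives CL at 0.9000° from the x-axis; with |CL| = 15.3, L = (30.42, -24.62). ∠CLD = 101.5° gives LD at 79.40° from the x-axis; with |LD| = 26.4, D = (35.27, 1.325). ∠LDN = 142.9° gives DN at 116.5° from the x-axis; with |DN| = 18.9, N = (26.84, 18.24). DN is perpendicular to NQ, so NQ runs at -153.5°; with |NQ| = 20.0, Q = (8.941, 9.315). ∠NQU = 130.7° gives QU at -104.2° from the x-axis; with |QU| = 24.5, U = (2.931, -14.44). ∠QUF = 120.2° gives UF at -44.40° from the x-axis; with |UF| = 29.3, F = (23.86, -34.94). Then |CF| = |F − C| = 13.34.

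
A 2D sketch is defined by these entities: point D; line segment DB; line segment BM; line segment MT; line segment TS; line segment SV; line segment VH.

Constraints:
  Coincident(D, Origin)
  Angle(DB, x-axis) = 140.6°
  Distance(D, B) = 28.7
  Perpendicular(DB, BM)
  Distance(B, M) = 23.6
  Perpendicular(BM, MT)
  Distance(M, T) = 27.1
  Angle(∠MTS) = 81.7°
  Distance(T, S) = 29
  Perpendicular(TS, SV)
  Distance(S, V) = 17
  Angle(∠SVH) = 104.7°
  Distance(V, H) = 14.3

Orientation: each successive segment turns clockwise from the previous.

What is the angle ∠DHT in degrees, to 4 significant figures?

53.57°

D is at the origin; DB runs at 140.6° with length 28.7, so B = (-22.18, 18.22). The perpendicularity gives BM at right angles to DB, so BM runs at 50.60°; with |BM| = 23.6, M = (-7.198, 36.45). BM is perpendicular to MT, so MT runs at -39.40°; with |MT| = 27.1, T = (13.74, 19.25). ∠MTS = 81.7° gives TS at -137.7° from the x-axis; with |TS| = 29.0, S = (-7.706, -0.2653). The perpendicularity gives SV at right angles to TS, so SV runs at 132.3°; with |SV| = 17.0, V = (-19.15, 12.31). ∠SVH = 104.7° gives VH at 57.00° from the x-axis; with |VH| = 14.3, H = (-11.36, 24.30). Then cos ∠DHT = HD·HT / (|HD||HT|), giving 53.57°.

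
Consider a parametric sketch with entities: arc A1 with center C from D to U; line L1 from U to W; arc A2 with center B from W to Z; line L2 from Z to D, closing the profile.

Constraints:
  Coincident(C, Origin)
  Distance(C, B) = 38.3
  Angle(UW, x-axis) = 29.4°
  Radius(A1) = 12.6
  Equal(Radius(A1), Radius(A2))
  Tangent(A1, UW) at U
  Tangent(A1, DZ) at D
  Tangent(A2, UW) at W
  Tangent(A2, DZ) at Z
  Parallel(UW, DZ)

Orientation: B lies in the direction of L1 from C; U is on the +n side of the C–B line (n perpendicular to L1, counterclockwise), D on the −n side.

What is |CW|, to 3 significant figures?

40.3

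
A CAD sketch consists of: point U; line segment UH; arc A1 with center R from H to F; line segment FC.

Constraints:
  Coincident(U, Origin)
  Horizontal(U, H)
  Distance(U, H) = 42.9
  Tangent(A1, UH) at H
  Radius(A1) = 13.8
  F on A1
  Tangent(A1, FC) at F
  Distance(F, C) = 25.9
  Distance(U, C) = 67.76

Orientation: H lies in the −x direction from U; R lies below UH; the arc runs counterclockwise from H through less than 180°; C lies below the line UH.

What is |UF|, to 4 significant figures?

58.64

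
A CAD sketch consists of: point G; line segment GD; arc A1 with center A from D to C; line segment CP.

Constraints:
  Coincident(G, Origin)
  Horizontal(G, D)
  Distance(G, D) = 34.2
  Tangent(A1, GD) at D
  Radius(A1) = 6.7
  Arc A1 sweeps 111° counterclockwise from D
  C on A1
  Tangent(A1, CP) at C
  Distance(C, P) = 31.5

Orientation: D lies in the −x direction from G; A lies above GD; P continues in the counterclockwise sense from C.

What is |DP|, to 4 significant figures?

38.84

G is at the origin; G and D share the same y with |GD| = 34.2 and D on the −x side, so D = (-34.20, 0.000). Tangency of A1 to GD means the radius AD is perpendicular to GD, so A = D + (0, 6.7) = (-34.20, 6.700). On A1, D sits at bearing -90° from A; a 111° counterclockwise sweep puts C at bearing 21°, so C = A + 6.7·(cos 21°, sin 21°) = (-27.95, 9.101). Since A1 is tangent to CP there, AC ⟂ CP, so CP runs along (−sin 21°, cos 21°); with |CP| = 31.5, P = (-39.23, 38.51). Then |DP| = |P − D| = 38.84.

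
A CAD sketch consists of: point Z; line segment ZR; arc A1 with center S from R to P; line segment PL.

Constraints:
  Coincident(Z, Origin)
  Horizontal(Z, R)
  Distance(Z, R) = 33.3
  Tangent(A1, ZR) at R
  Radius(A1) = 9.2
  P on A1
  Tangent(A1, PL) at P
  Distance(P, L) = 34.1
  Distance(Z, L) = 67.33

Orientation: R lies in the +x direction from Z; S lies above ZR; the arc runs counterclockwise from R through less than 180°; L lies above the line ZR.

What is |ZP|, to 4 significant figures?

41.67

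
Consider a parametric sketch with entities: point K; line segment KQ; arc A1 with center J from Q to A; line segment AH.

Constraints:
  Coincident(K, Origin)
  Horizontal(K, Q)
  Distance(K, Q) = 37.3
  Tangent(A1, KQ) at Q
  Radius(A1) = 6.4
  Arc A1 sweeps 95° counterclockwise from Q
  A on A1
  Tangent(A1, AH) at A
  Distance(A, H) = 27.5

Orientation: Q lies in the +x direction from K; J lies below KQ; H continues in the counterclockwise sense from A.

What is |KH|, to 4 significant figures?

47.86

On A1, Q sits at bearing 90° from J; a 95° counterclockwise sweep puts A at bearing 185°, so A = J + 6.4·(cos 185°, sin 185°) = (30.92, -6.958). The tangent condition forces JA to be normal to AH, so AH runs along (−sin 185°, cos 185°); with |AH| = 27.5, H = (33.32, -34.35). Then |KH| = |H − K| = 47.86.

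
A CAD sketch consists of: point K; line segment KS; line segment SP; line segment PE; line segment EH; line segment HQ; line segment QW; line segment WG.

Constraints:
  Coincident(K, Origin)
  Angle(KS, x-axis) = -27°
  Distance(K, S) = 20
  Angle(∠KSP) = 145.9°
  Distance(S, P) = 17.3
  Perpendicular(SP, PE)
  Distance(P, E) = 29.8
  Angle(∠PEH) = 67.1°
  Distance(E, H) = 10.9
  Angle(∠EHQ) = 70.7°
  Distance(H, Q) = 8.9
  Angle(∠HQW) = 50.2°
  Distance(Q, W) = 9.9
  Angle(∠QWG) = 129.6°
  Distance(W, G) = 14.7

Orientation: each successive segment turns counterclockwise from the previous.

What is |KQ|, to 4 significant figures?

30.79

∠PEH = 67.1° gives EH at -150.0° from the x-axis; with |EH| = 10.9, H = (21.86, 17.18). ∠EHQ = 70.7° gives HQ at -40.70° from the x-axis; with |HQ| = 8.9, Q = (28.61, 11.38). Then |KQ| = |Q − K| = 30.79.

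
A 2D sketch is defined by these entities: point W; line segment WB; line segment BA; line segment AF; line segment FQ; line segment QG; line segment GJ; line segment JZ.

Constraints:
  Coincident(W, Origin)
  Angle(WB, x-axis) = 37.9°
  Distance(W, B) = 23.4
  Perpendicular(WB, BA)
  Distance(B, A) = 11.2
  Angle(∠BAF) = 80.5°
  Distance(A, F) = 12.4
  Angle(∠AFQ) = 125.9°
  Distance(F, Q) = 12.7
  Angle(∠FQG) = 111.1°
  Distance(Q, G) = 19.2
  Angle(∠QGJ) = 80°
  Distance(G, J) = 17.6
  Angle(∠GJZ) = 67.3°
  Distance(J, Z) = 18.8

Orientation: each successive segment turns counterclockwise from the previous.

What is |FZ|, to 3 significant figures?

6.77

∠QGJ = 80.0° gives GJ at 90.4° from the x-axis; with |GJ| = 17.6, J = (24.5, 16.0). ∠GJZ = 67.3° gives JZ at -157° from the x-axis; with |JZ| = 18.8, Z = (7.24, 8.66). Then |FZ| = |Z − F| = 6.77.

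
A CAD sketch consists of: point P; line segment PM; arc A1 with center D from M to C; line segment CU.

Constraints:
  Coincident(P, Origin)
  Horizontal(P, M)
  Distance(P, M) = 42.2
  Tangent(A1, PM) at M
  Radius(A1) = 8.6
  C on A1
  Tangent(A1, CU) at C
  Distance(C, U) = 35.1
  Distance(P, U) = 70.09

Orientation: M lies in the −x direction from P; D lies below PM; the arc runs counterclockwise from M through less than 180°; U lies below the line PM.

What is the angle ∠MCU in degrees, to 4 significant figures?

139.5°

Checks: P = (0.00, 0.00) ✓; |DC| = 8.600 ✓; ∠(DC, CU) = 90.00° ✓; |CU| = 35.10 ✓; |PU| = 70.09 ✓.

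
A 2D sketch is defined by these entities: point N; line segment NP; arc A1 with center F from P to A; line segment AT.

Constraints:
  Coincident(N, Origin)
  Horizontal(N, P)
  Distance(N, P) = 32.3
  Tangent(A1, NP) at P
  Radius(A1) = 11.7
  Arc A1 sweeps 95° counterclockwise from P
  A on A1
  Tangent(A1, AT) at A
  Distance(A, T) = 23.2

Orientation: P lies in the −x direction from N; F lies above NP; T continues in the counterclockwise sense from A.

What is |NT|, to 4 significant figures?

42.40

N is at the origin; NP is horizontal with |NP| = 32.3 and P on the −x side, so P = (-32.30, 0.000). Tangency of A1 to NP means the radius FP is perpendicular to NP, so F = P + (0, 11.7) = (-32.30, 11.70). On A1, P sits at bearing -90° from F; a 95° counterclockwise sweep puts A at bearing 5°, so A = F + 11.7·(cos 5°, sin 5°) = (-20.64, 12.72). Tangency of A1 to AT means the radius FA is perpendicular to AT, so AT runs along (−sin 5°, cos 5°); with |AT| = 23.2, T = (-22.67, 35.83). Then |NT| = |T − N| = 42.40.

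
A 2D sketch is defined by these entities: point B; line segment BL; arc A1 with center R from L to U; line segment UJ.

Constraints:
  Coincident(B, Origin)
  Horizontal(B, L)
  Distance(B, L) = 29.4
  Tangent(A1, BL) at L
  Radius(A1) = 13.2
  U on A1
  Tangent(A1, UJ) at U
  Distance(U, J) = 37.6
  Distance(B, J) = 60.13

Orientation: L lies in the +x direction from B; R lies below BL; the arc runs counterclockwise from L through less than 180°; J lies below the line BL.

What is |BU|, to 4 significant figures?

24.09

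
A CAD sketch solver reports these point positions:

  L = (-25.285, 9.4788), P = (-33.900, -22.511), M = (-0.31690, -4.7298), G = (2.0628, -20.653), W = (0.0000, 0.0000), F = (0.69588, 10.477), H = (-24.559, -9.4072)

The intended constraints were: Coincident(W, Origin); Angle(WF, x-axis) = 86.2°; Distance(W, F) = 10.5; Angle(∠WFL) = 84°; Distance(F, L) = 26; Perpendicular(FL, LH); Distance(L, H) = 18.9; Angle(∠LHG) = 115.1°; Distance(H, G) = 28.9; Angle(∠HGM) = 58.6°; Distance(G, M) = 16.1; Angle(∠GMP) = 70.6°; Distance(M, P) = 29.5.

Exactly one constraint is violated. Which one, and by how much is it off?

Distance(M, P) = 29.5 — off by 8.50.

W = (0.00, 0.00) ✓; WF at 86.20° ✓; |WF| = 10.50 ✓; ∠WFL = 84.00° ✓; |FL| = 26.00 ✓; ∠(FL, LH) = 90.00° ✓; |LH| = 18.90 ✓; ∠LHG = 115.1° ✓; |HG| = 28.90 ✓; ∠HGM = 58.60° ✓; |GM| = 16.10 ✓; ∠GMP = 70.60° ✓; |MP| = 38.00 ✗.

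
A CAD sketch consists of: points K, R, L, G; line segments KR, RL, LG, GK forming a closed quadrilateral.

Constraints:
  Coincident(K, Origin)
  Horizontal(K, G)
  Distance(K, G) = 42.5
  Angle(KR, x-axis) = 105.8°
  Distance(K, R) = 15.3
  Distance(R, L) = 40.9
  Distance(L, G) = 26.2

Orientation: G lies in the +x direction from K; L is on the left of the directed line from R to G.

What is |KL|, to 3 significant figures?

43.4

Checks: |RL| = 40.90 ✓; |LG| = 26.20 ✓.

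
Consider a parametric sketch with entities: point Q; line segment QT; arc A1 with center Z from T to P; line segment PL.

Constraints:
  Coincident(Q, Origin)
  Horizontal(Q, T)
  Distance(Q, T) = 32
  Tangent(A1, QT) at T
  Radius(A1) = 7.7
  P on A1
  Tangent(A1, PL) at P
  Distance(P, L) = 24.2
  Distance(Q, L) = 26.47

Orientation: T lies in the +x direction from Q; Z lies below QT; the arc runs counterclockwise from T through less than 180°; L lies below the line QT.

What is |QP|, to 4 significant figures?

25.83

Checks: |ZP| = 7.700 ✓; ∠(ZP, PL) = 90.00° ✓; |PL| = 24.20 ✓; |QL| = 26.47 ✓.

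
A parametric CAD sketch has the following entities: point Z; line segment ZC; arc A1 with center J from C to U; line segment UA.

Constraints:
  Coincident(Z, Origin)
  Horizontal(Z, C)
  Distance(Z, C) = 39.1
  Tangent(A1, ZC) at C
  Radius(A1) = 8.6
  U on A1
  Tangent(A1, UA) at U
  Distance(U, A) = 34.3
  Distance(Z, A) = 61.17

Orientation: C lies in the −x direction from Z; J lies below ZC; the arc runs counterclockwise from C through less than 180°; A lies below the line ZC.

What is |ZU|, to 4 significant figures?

48.62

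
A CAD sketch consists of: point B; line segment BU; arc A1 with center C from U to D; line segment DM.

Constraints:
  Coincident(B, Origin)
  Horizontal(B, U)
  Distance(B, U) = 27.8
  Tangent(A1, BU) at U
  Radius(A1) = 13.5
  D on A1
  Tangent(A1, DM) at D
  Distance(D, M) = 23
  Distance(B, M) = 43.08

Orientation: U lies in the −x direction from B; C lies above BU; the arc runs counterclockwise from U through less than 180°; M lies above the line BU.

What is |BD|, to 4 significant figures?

21.70

B is at the origin; BU is horizontal with |BU| = 27.8 and U on the −x side, so U = (-27.80, 0.000). Tangency of A1 to BU means the radius CU is perpendicular to BU, so C = U + (0, 13.5) = (-27.80, 13.50). Since CD ⟂ DM (tangency), |CM| = √(13.5² + 23.0²) = 26.67 regardless of where D sits on A1. So M lies on both circle(B, 43.08) and circle(C, 26.67); the above-BU intersection is M = (-18.99, 38.67). D is the foot of the tangent from M: D = (-14.55, 16.10).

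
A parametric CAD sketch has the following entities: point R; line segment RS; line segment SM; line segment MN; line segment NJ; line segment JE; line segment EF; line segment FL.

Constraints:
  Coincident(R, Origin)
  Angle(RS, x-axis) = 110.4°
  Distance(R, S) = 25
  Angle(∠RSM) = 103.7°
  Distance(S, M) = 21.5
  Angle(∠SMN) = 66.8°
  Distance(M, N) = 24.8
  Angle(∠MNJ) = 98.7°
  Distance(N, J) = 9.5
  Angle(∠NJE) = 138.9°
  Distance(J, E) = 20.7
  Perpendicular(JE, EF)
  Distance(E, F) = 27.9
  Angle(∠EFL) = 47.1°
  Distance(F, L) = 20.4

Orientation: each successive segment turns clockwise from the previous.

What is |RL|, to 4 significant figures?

23.55

JE ⟂ EF, so EF runs at 68.50°; with |EF| = 27.9, F = (-4.205, 41.49). ∠EFL = 47.1° gives FL at -64.40° from the x-axis; with |FL| = 20.4, L = (4.609, 23.09). Then |RL| = |L − R| = 23.55.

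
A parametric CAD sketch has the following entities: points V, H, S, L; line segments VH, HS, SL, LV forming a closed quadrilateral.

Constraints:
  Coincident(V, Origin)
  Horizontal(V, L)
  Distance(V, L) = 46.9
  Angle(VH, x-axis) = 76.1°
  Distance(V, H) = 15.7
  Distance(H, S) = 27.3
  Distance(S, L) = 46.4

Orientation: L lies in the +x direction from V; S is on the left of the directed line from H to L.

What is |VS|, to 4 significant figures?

42.30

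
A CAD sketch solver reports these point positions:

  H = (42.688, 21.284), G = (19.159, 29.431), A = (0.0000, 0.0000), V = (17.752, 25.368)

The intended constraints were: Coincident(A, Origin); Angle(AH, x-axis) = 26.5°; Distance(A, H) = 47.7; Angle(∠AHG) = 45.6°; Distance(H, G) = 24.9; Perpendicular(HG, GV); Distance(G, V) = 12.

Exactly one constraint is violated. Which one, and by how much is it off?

Distance(G, V) = 12 — off by 7.70.

A = (0.00, 0.00) ✓; AH at 26.50° ✓; |AH| = 47.70 ✓; ∠AHG = 45.60° ✓; |HG| = 24.90 ✓; ∠(HG, GV) = 90.00° ✓; |GV| = 4.300 ✗.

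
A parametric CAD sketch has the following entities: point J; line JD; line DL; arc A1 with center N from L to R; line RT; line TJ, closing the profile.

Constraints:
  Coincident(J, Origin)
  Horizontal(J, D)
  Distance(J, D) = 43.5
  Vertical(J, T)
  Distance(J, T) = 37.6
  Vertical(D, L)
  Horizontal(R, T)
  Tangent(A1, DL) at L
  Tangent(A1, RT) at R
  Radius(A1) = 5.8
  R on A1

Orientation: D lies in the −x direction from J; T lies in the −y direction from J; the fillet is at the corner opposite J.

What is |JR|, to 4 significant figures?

53.25

J is at the origin; J and D share the same y with |JD| = 43.5 and D on the −x side, so D = (-43.50, 0.000). J and T share the same x with |JT| = 37.6 and T on the −y side, so T = (0.000, -37.60). The virtual corner opposite J is at (-43.50, -37.60). Tangency of A1 to DL means the radius NL is perpendicular to DL and since A1 is tangent to RT there, NR ⟂ RT, with radius 5.8, so the center N sits 5.8 in from both sides at N = (-37.70, -31.80). That places the tangent points at L = (-43.50, -31.80) on DL and R = (-37.70, -37.60) on RT. Then |JR| = |R − J| = 53.25.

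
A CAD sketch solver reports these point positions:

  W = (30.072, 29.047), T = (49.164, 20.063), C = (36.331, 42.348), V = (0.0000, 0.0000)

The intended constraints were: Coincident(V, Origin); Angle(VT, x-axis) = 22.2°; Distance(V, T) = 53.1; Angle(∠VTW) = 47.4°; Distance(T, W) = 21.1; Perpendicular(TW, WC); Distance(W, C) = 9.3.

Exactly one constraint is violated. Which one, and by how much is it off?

Distance(W, C) = 9.3 — off by 5.40.

V = (0.00, 0.00) ✓; VT at 22.20° ✓; |VT| = 53.10 ✓; ∠VTW = 47.40° ✓; |TW| = 21.10 ✓; ∠(TW, WC) = 90.00° ✓; |WC| = 14.70 ✗.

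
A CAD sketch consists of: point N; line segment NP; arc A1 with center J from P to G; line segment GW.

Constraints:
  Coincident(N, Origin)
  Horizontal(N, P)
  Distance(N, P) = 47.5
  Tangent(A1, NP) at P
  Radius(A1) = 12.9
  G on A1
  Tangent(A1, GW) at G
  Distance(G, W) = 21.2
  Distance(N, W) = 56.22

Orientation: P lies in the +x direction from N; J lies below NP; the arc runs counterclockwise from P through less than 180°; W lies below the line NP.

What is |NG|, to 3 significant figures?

39.2

Checks: |JG| = 12.90 ✓; ∠(JG, GW) = 90.00° ✓; |GW| = 21.20 ✓; |NW| = 56.22 ✓.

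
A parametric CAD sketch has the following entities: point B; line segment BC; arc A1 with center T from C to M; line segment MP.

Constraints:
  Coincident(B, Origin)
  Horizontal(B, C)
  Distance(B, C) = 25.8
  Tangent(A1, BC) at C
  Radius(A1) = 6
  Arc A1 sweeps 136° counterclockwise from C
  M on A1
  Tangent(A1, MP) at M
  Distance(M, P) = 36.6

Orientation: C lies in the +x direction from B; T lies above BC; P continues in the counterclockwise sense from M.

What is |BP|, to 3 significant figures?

35.9

On A1, C sits at bearing -90° from T; a 136° counterclockwise sweep puts M at bearing 46°, so M = T + 6.0·(cos 46°, sin 46°) = (30.0, 10.3). The tangent condition forces TM to be normal to MP, so MP runs along (−sin 46°, cos 46°); with |MP| = 36.6, P = (3.64, 35.7). Then |BP| = |P − B| = 35.9.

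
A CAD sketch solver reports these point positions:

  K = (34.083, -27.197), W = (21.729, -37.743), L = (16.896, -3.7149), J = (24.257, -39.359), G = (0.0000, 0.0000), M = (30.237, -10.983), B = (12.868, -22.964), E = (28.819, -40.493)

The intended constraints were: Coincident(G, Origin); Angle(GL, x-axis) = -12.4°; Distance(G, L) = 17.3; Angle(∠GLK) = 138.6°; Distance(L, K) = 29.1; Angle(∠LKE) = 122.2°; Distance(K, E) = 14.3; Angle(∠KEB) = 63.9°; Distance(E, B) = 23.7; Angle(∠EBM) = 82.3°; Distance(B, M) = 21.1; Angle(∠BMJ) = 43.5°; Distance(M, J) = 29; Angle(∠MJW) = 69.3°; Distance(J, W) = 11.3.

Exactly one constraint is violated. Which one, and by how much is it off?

Distance(J, W) = 11.3 — off by 8.30.

G = (0.00, 0.00) ✓; GL at -12.40° ✓; |GL| = 17.30 ✓; ∠GLK = 138.6° ✓; |LK| = 29.10 ✓; ∠LKE = 122.2° ✓; |KE| = 14.30 ✓; ∠KEB = 63.90° ✓; |EB| = 23.70 ✓; ∠EBM = 82.30° ✓; |BM| = 21.10 ✓; ∠BMJ = 43.50° ✓; |MJ| = 29.00 ✓; ∠MJW = 69.31° ✓; |JW| = 3.000 ✗.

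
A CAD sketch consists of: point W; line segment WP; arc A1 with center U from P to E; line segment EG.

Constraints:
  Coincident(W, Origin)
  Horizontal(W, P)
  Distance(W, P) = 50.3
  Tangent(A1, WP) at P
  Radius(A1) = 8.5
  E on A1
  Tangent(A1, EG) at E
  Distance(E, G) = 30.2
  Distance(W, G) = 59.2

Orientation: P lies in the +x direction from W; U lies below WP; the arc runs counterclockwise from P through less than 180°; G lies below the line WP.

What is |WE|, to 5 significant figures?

42.826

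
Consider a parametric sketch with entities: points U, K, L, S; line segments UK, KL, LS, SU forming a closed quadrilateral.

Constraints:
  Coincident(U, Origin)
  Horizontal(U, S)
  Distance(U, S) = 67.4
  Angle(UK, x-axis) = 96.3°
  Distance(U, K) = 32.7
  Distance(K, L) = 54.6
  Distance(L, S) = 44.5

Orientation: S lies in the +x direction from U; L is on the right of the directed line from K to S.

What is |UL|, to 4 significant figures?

28.74

U is at the origin; U and S share the same y with |US| = 67.4 and S in +x, so S = (67.4, 0). UK runs at 96.3° with |UK| = 32.7, so K = (-3.588, 32.50). L is determined by |KL| = 54.6 and |LS| = 44.5 together: it lies at the intersection of circle(K, 54.6) and circle(S, 44.5). With |KS| = 78.08, the foot of the radical line on KS is 45.45 from K and the perpendicular offset is √(54.6² − 45.45²) = 30.26. Taking the right-of-KS solution: L = (25.14, -13.93).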